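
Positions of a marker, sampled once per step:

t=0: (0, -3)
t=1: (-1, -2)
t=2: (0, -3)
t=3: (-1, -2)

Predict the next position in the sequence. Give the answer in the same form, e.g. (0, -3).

(0, -3)

The jumps are (-1, +1), (+1, -1), (-1, +1) — a geometric progression with ratio -1.
step 4: (-1, -2) + (+1, -1) → (0, -3)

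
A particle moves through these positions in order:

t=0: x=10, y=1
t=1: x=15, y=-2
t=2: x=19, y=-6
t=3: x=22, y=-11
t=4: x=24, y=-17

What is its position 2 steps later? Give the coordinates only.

First differences are (+5,-3), (+4,-4), (+3,-5), (+2,-6); their common second difference is (-1,-1) (constant acceleration).
step 5: x=24, y=-17 + (+1,-7) → x=25, y=-24
step 6: x=25, y=-24 + (+0,-8) → x=25, y=-32

x=25, y=-32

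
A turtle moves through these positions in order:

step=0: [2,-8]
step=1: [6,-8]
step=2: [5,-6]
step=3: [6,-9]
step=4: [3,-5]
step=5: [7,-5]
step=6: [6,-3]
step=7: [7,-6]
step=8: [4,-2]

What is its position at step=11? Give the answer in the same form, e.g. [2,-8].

The moves between consecutive positions are [+4,+0], [-1,+2], [+1,-3], [-3,+4], [+4,+0], [-1,+2], [+1,-3], [-3,+4]; they repeat the 4-cycle [[+4,+0], [-1,+2], [+1,-3], [-3,+4]].
step 9: apply [+4,+0] → [8,-2]
step 10: apply [-1,+2] → [7,0]
step 11: apply [+1,-3] → [8,-3]

[8,-3]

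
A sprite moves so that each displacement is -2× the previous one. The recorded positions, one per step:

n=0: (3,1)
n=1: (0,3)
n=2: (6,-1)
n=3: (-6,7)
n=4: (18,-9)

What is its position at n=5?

The jumps are (-3,+2), (+6,-4), (-12,+8), (+24,-16) — a geometric progression with ratio -2.
step 5: (18,-9) + (-48,+32) → (-30,23)

(-30,23)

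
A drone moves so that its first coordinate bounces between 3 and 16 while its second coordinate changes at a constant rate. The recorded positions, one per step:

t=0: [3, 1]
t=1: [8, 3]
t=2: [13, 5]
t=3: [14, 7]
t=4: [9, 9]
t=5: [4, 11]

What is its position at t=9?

[10, 19]

The first coordinate travels 5 per step and bounces off the walls at 3 and 16.
  step 6: 4 → 7
  step 7: 7 → 12
  step 8: 12 → 15
  step 9: 15 → 10
The second coordinate changes by +2 each step: at step 9 it is 19.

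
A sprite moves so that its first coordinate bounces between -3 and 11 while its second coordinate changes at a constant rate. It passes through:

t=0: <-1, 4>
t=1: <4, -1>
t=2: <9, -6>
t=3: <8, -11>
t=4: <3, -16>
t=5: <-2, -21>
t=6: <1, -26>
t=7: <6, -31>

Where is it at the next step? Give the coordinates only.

<11, -36>

The first coordinate reflects between -3 and 11, moving 5 per step.
  step 8: 6 → 11
The second coordinate changes by -5 each step: at step 8 it is -36.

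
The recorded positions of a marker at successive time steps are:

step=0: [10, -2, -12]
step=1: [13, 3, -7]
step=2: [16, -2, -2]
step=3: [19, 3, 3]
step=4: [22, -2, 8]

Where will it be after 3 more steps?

[31, 3, 23]

First: linear, +3 per step → 31 at step 7.
Second: cycles through -2, 3 every 2 steps. Step 7 lands at position 1 of the cycle → 3.
Third: linear, +5 per step → 23 at step 7.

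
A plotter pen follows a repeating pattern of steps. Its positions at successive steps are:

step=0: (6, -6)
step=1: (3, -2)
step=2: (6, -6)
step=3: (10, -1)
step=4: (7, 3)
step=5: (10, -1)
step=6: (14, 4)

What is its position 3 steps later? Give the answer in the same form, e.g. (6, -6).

Differencing gives (-3, +4), (+3, -4), (+4, +5), (-3, +4), (+3, -4), (+4, +5). This is the pattern (-3, +4), (+3, -4), (+4, +5) repeated.
step 7: apply (-3, +4) → (11, 8)
step 8: apply (+3, -4) → (14, 4)
step 9: apply (+4, +5) → (18, 9)

(18, 9)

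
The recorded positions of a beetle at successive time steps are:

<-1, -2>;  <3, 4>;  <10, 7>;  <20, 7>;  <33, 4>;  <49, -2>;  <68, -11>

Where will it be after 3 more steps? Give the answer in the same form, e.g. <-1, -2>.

Successive displacements: <+4, +6>, <+7, +3>, <+10, +0>, <+13, -3>, <+16, -6>, <+19, -9> — each changes by <+3, -3>.
step 7: <68, -11> + <+22, -12> → <90, -23>
step 8: <90, -23> + <+25, -15> → <115, -38>
step 9: <115, -38> + <+28, -18> → <143, -56>

<143, -56>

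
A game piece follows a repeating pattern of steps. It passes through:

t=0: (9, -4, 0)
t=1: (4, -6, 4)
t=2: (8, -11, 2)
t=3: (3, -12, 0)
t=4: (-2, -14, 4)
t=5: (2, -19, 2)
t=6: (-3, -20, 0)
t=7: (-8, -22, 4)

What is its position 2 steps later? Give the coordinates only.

(-9, -28, 0)

Step-to-step displacements: (-5, -2, +4), (+4, -5, -2), (-5, -1, -2), (-5, -2, +4), (+4, -5, -2), (-5, -1, -2), (-5, -2, +4) — a repeating cycle of length 3.
step 8: apply (+4, -5, -2) → (-4, -27, 2)
step 9: apply (-5, -1, -2) → (-9, -28, 0)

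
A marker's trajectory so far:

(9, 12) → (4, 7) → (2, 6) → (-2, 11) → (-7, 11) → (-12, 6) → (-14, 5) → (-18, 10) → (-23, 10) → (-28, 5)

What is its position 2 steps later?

(-34, 9)

Differencing gives (-5, -5), (-2, -1), (-4, +5), (-5, +0), (-5, -5), (-2, -1), (-4, +5), (-5, +0), (-5, -5). This is the pattern (-5, -5), (-2, -1), (-4, +5), (-5, +0) repeated.
step 10: apply (-2, -1) → (-30, 4)
step 11: apply (-4, +5) → (-34, 9)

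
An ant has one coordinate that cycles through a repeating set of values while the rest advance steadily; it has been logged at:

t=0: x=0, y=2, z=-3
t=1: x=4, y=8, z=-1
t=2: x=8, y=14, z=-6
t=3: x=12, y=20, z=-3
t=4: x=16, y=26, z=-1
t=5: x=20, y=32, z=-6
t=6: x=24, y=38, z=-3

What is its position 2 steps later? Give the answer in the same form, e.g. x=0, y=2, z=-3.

X: linear, +4 per step → 32 at step 8.
Y: linear, +6 per step → 50 at step 8.
Z: cycles through -3, -1, -6 every 3 steps. Step 8 lands at position 2 of the cycle → -6.

x=32, y=50, z=-6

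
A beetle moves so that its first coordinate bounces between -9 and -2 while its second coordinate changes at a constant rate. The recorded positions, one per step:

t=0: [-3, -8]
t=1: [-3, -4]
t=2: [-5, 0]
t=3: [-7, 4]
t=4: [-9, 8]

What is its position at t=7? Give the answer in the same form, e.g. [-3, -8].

The first coordinate reflects between -9 and -2, moving 2 per step.
  step 5: -9 → -7
  step 6: -7 → -5
  step 7: -5 → -3
The second coordinate changes by +4 each step: at step 7 it is 20.

[-3, 20]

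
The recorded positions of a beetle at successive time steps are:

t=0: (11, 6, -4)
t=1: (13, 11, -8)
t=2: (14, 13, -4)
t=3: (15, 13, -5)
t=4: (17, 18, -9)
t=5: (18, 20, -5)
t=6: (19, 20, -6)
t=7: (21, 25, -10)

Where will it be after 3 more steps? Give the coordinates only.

Step-to-step displacements: (+2, +5, -4), (+1, +2, +4), (+1, +0, -1), (+2, +5, -4), (+1, +2, +4), (+1, +0, -1), (+2, +5, -4) — a repeating cycle of length 3.
step 8: apply (+1, +2, +4) → (22, 27, -6)
step 9: apply (+1, +0, -1) → (23, 27, -7)
step 10: apply (+2, +5, -4) → (25, 32, -11)

(25, 32, -11)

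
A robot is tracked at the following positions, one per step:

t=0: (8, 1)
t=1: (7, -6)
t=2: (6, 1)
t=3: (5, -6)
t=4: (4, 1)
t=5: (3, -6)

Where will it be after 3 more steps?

(0, 1)

The first coordinate changes by -1 each step, so at step 8 it is 8 + 8·(-1) = 0.
The second coordinate repeats the cycle [1, -6] with period 2; step 8 mod 2 = 0, giving 1.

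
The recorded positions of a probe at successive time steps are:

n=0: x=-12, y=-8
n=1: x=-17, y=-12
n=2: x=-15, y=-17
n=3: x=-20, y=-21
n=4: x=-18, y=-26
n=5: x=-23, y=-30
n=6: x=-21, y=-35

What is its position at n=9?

Step-to-step displacements: (-5, -4), (+2, -5), (-5, -4), (+2, -5), (-5, -4), (+2, -5) — a repeating cycle of length 2.
step 7: apply (-5, -4) → x=-26, y=-39
step 8: apply (+2, -5) → x=-24, y=-44
step 9: apply (-5, -4) → x=-29, y=-48

x=-29, y=-48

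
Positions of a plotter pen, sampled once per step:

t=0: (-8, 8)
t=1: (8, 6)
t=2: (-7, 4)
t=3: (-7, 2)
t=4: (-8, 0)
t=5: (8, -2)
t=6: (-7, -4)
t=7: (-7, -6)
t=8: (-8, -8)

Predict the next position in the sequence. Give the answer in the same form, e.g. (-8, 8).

(8, -10)

The first coordinate repeats the cycle [-8, 8, -7, -7] with period 4; step 9 mod 4 = 1, giving 8.
The second coordinate changes by -2 each step, so at step 9 it is 8 + 9·(-2) = -10.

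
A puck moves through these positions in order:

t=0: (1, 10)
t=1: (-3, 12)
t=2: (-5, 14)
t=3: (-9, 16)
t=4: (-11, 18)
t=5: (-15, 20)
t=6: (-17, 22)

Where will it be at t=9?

(-27, 28)

Step-to-step displacements: (-4, +2), (-2, +2), (-4, +2), (-2, +2), (-4, +2), (-2, +2) — a repeating cycle of length 2.
step 7: apply (-4, +2) → (-21, 24)
step 8: apply (-2, +2) → (-23, 26)
step 9: apply (-4, +2) → (-27, 28)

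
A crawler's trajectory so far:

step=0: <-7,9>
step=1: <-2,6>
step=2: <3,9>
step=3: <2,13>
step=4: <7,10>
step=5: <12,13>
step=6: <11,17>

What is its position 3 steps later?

<20,21>

Differencing gives <+5,-3>, <+5,+3>, <-1,+4>, <+5,-3>, <+5,+3>, <-1,+4>. This is the pattern <+5,-3>, <+5,+3>, <-1,+4> repeated.
step 7: apply <+5,-3> → <16,14>
step 8: apply <+5,+3> → <21,17>
step 9: apply <-1,+4> → <20,21>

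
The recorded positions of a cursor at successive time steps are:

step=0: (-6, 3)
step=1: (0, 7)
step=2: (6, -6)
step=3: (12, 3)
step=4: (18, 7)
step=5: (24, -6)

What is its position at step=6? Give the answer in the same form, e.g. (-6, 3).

First: linear, +6 per step → 30 at step 6.
Second: cycles through 3, 7, -6 every 3 steps. Step 6 lands at position 0 of the cycle → 3.

(30, 3)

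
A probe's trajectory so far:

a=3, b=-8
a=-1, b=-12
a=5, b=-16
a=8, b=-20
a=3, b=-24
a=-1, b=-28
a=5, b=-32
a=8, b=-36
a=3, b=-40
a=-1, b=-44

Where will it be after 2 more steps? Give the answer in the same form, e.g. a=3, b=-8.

a=8, b=-52

The a coordinate repeats the cycle [3, -1, 5, 8] with period 4; step 11 mod 4 = 3, giving 8.
The b coordinate changes by -4 each step, so at step 11 it is -8 + 11·(-4) = -52.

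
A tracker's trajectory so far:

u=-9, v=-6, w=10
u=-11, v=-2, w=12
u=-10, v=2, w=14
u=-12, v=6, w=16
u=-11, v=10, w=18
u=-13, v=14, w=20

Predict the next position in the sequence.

u=-12, v=18, w=22

Step-to-step displacements: (-2, +4, +2), (+1, +4, +2), (-2, +4, +2), (+1, +4, +2), (-2, +4, +2) — a repeating cycle of length 2.
step 6: apply (+1, +4, +2) → u=-12, v=18, w=22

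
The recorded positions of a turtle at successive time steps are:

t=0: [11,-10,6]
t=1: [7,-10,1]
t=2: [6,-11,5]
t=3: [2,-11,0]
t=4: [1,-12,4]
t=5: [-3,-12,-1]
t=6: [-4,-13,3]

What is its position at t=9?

[-13,-14,-3]

Differencing gives [-4,+0,-5], [-1,-1,+4], [-4,+0,-5], [-1,-1,+4], [-4,+0,-5], [-1,-1,+4]. This is the pattern [-4,+0,-5], [-1,-1,+4] repeated.
step 7: apply [-4,+0,-5] → [-8,-13,-2]
step 8: apply [-1,-1,+4] → [-9,-14,2]
step 9: apply [-4,+0,-5] → [-13,-14,-3]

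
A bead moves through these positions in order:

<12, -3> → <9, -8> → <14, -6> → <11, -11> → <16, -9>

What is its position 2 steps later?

Step-to-step displacements: <-3, -5>, <+5, +2>, <-3, -5>, <+5, +2> — a repeating cycle of length 2.
step 5: apply <-3, -5> → <13, -14>
step 6: apply <+5, +2> → <18, -12>

<18, -12>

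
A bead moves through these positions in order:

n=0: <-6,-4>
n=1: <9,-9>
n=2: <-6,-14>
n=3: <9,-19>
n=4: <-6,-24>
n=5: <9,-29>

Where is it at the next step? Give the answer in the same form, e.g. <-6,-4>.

First: cycles through -6, 9 every 2 steps. Step 6 lands at position 0 of the cycle → -6.
Second: linear, -5 per step → -34 at step 6.

<-6,-34>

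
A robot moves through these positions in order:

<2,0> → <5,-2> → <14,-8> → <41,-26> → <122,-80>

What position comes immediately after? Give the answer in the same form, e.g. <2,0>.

<365,-242>

The jumps are <+3,-2>, <+9,-6>, <+27,-18>, <+81,-54> — a geometric progression with ratio 3.
step 5: <122,-80> + <+243,-162> → <365,-242>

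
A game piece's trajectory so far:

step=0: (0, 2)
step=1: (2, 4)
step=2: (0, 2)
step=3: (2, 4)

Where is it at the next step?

(0, 2)

The jumps are (+2, +2), (-2, -2), (+2, +2) — a geometric progression with ratio -1.
step 4: (2, 4) + (-2, -2) → (0, 2)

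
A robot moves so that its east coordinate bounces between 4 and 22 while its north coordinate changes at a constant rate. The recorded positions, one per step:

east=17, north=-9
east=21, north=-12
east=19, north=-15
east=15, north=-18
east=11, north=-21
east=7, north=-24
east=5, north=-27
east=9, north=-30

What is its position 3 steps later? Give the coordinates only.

east=21, north=-39

The east coordinate reflects between 4 and 22, moving 4 per step.
  step 8: 9 → 13
  step 9: 13 → 17
  step 10: 17 → 21
The north coordinate changes by -3 each step: at step 10 it is -39.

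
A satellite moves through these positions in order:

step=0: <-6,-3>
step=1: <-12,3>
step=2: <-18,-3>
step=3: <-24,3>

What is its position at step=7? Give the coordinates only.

<-48,3>

First: linear, -6 per step → -48 at step 7.
Second: cycles through -3, 3 every 2 steps. Step 7 lands at position 1 of the cycle → 3.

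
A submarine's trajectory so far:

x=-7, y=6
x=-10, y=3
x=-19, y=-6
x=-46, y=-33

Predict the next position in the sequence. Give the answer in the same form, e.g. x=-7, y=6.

x=-127, y=-114

Consecutive displacements (-3,-3), (-9,-9), (-27,-27) scale by a factor of 3 each step.
step 4: x=-46, y=-33 + (-81,-81) → x=-127, y=-114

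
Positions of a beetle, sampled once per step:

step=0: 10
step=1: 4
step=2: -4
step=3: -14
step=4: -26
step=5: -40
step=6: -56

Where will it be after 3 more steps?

First differences are -6, -8, -10, -12, -14, -16; their common second difference is -2 (constant acceleration).
step 7: -56 − 18 → -74
step 8: -74 − 20 → -94
step 9: -94 − 22 → -116

-116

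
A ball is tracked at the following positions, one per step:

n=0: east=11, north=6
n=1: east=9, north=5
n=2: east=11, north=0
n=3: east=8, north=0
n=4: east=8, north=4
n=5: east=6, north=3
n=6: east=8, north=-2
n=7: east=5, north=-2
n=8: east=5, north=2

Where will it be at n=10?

Differencing gives (-2, -1), (+2, -5), (-3, +0), (+0, +4), (-2, -1), (+2, -5), (-3, +0), (+0, +4). This is the pattern (-2, -1), (+2, -5), (-3, +0), (+0, +4) repeated.
step 9: apply (-2, -1) → east=3, north=1
step 10: apply (+2, -5) → east=5, north=-4

east=5, north=-4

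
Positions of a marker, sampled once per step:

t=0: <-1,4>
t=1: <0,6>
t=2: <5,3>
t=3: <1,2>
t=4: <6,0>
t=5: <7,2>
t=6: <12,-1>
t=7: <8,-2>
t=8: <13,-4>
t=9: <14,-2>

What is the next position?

<19,-5>

The moves between consecutive positions are <+1,+2>, <+5,-3>, <-4,-1>, <+5,-2>, <+1,+2>, <+5,-3>, <-4,-1>, <+5,-2>, <+1,+2>; they repeat the 4-cycle [<+1,+2>, <+5,-3>, <-4,-1>, <+5,-2>].
step 10: apply <+5,-3> → <19,-5>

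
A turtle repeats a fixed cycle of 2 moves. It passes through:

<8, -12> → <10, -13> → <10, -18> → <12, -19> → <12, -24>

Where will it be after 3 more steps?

<16, -31>

The moves between consecutive positions are <+2, -1>, <+0, -5>, <+2, -1>, <+0, -5>; they repeat the 2-cycle [<+2, -1>, <+0, -5>].
step 5: apply <+2, -1> → <14, -25>
step 6: apply <+0, -5> → <14, -30>
step 7: apply <+2, -1> → <16, -31>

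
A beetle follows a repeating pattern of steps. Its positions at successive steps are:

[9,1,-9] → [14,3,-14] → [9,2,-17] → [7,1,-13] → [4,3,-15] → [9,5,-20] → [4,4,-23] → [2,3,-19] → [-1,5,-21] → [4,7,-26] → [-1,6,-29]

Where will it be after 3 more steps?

[-1,9,-32]

Differencing gives [+5,+2,-5], [-5,-1,-3], [-2,-1,+4], [-3,+2,-2], [+5,+2,-5], [-5,-1,-3], [-2,-1,+4], [-3,+2,-2], [+5,+2,-5], [-5,-1,-3]. This is the pattern [+5,+2,-5], [-5,-1,-3], [-2,-1,+4], [-3,+2,-2] repeated.
step 11: apply [-2,-1,+4] → [-3,5,-25]
step 12: apply [-3,+2,-2] → [-6,7,-27]
step 13: apply [+5,+2,-5] → [-1,9,-32]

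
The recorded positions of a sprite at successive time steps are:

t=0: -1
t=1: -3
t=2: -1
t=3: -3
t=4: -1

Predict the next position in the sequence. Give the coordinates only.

Step-to-step displacements: -2, +2, -2, +2; each is -1× the previous.
step 5: -1 − 2 → -3

-3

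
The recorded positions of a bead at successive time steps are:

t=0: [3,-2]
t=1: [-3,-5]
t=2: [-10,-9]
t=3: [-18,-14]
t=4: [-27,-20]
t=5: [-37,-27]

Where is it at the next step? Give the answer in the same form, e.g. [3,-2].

[-48,-35]

Successive displacements: [-6,-3], [-7,-4], [-8,-5], [-9,-6], [-10,-7] — each changes by [-1,-1].
step 6: [-37,-27] + [-11,-8] → [-48,-35]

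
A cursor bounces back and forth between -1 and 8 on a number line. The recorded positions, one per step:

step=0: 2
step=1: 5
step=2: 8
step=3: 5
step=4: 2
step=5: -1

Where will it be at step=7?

The value travels 3 per step and bounces off the walls at -1 and 8.
  step 6: -1 → 2
  step 7: 2 → 5

5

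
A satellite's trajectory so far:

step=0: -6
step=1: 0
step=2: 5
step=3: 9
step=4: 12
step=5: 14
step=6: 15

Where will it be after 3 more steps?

12

Taking differences between consecutive positions: +6, +5, +4, +3, +2, +1. These grow by -1 each step.
step 7: 15 + 0 → 15
step 8: 15 − 1 → 14
step 9: 14 − 2 → 12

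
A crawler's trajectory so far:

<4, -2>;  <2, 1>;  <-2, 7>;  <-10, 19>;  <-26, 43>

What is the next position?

Step-to-step displacements: <-2, +3>, <-4, +6>, <-8, +12>, <-16, +24>; each is 2× the previous.
step 5: <-26, 43> + <-32, +48> → <-58, 91>

<-58, 91>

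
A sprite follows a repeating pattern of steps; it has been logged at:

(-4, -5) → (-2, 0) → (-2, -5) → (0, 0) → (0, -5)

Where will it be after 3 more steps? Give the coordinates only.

Step-to-step displacements: (+2, +5), (+0, -5), (+2, +5), (+0, -5) — a repeating cycle of length 2.
step 5: apply (+2, +5) → (2, 0)
step 6: apply (+0, -5) → (2, -5)
step 7: apply (+2, +5) → (4, 0)

(4, 0)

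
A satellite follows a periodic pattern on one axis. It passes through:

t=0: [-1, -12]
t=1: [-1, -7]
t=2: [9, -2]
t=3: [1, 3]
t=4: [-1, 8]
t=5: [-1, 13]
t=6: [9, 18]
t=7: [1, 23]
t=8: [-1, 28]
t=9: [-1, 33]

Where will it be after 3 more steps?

[-1, 48]

First: cycles through -1, -1, 9, 1 every 4 steps. Step 12 lands at position 0 of the cycle → -1.
Second: linear, +5 per step → 48 at step 12.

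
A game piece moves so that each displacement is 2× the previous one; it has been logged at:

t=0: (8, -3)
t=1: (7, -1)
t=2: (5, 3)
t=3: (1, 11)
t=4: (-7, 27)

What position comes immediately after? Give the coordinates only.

Step-to-step displacements: (-1, +2), (-2, +4), (-4, +8), (-8, +16); each is 2× the previous.
step 5: (-7, 27) + (-16, +32) → (-23, 59)

(-23, 59)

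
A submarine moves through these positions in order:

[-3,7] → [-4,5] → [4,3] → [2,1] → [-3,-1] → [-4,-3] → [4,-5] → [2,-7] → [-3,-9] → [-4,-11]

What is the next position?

The first coordinate repeats the cycle [-3, -4, 4, 2] with period 4; step 10 mod 4 = 2, giving 4.
The second coordinate changes by -2 each step, so at step 10 it is 7 + 10·(-2) = -13.

[4,-13]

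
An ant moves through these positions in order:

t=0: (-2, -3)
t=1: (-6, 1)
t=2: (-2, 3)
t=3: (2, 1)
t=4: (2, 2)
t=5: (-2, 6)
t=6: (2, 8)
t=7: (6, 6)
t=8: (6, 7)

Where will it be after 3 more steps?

(10, 11)

Differencing gives (-4, +4), (+4, +2), (+4, -2), (+0, +1), (-4, +4), (+4, +2), (+4, -2), (+0, +1). This is the pattern (-4, +4), (+4, +2), (+4, -2), (+0, +1) repeated.
step 9: apply (-4, +4) → (2, 11)
step 10: apply (+4, +2) → (6, 13)
step 11: apply (+4, -2) → (10, 11)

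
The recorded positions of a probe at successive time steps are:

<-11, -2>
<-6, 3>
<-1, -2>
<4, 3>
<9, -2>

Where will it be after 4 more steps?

<29, -2>

The first coordinate changes by +5 each step, so at step 8 it is -11 + 8·(5) = 29.
The second coordinate repeats the cycle [-2, 3] with period 2; step 8 mod 2 = 0, giving -2.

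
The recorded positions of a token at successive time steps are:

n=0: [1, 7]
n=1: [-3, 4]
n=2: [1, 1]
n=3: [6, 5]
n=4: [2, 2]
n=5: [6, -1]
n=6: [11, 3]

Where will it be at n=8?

Step-to-step displacements: [-4, -3], [+4, -3], [+5, +4], [-4, -3], [+4, -3], [+5, +4] — a repeating cycle of length 3.
step 7: apply [-4, -3] → [7, 0]
step 8: apply [+4, -3] → [11, -3]

[11, -3]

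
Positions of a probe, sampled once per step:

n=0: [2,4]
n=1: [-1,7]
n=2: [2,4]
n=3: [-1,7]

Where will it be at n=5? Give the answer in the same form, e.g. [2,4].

Step-to-step displacements: [-3,+3], [+3,-3], [-3,+3]; each is -1× the previous.
step 4: [-1,7] + [+3,-3] → [2,4]
step 5: [2,4] + [-3,+3] → [-1,7]

[-1,7]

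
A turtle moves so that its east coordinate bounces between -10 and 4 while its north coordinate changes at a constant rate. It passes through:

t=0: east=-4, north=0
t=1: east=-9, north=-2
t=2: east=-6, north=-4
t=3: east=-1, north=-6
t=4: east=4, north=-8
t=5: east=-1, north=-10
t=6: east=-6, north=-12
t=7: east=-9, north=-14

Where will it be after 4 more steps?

The east coordinate travels 5 per step and bounces off the walls at -10 and 4.
  step 8: -9 → -4
  step 9: -4 → 1
  step 10: 1 → 2
  step 11: 2 → -3
The north coordinate changes by -2 each step: at step 11 it is -22.

east=-3, north=-22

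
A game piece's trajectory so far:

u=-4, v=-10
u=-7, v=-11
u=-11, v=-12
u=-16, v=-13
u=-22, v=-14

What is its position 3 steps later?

Taking differences between consecutive positions: (-3, -1), (-4, -1), (-5, -1), (-6, -1). These grow by (-1, +0) each step.
step 5: u=-22, v=-14 + (-7, -1) → u=-29, v=-15
step 6: u=-29, v=-15 + (-8, -1) → u=-37, v=-16
step 7: u=-37, v=-16 + (-9, -1) → u=-46, v=-17

u=-46, v=-17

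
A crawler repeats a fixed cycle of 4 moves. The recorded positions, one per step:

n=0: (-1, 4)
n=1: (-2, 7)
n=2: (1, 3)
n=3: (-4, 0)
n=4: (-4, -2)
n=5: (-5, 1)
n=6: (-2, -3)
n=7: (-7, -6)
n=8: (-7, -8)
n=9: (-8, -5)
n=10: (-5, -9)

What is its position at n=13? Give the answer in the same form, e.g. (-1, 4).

(-11, -11)

Step-to-step displacements: (-1, +3), (+3, -4), (-5, -3), (+0, -2), (-1, +3), (+3, -4), (-5, -3), (+0, -2), (-1, +3), (+3, -4) — a repeating cycle of length 4.
step 11: apply (-5, -3) → (-10, -12)
step 12: apply (+0, -2) → (-10, -14)
step 13: apply (-1, +3) → (-11, -11)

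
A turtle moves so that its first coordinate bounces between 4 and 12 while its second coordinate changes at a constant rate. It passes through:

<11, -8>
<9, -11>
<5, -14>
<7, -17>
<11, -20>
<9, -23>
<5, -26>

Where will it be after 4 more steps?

The first coordinate travels 4 per step and bounces off the walls at 4 and 12.
  step 7: 5 → 7
  step 8: 7 → 11
  step 9: 11 → 9
  step 10: 9 → 5
The second coordinate changes by -3 each step: at step 10 it is -38.

<5, -38>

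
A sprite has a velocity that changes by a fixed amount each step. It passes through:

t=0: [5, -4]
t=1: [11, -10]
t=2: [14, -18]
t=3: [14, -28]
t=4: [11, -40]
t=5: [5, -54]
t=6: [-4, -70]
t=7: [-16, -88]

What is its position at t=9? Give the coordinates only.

[-49, -130]

Taking differences between consecutive positions: [+6, -6], [+3, -8], [+0, -10], [-3, -12], [-6, -14], [-9, -16], [-12, -18]. These grow by [-3, -2] each step.
step 8: [-16, -88] + [-15, -20] → [-31, -108]
step 9: [-31, -108] + [-18, -22] → [-49, -130]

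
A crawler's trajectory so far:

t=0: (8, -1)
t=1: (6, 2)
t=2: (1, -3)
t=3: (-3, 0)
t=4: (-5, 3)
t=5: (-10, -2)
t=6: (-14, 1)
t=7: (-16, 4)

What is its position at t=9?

(-25, 2)

The moves between consecutive positions are (-2, +3), (-5, -5), (-4, +3), (-2, +3), (-5, -5), (-4, +3), (-2, +3); they repeat the 3-cycle [(-2, +3), (-5, -5), (-4, +3)].
step 8: apply (-5, -5) → (-21, -1)
step 9: apply (-4, +3) → (-25, 2)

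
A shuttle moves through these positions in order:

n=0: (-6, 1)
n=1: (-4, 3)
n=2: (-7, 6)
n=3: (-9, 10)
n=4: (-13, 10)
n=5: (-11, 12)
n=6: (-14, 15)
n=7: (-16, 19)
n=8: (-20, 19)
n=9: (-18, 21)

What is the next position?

(-21, 24)

Step-to-step displacements: (+2, +2), (-3, +3), (-2, +4), (-4, +0), (+2, +2), (-3, +3), (-2, +4), (-4, +0), (+2, +2) — a repeating cycle of length 4.
step 10: apply (-3, +3) → (-21, 24)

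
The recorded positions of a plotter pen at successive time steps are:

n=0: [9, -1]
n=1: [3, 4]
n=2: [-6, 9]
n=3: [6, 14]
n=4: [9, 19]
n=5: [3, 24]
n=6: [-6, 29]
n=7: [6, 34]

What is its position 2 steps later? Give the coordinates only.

[3, 44]

First: cycles through 9, 3, -6, 6 every 4 steps. Step 9 lands at position 1 of the cycle → 3.
Second: linear, +5 per step → 44 at step 9.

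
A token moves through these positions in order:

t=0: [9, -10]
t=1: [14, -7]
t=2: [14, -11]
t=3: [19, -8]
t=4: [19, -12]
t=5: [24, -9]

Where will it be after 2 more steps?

[29, -10]

Differencing gives [+5, +3], [+0, -4], [+5, +3], [+0, -4], [+5, +3]. This is the pattern [+5, +3], [+0, -4] repeated.
step 6: apply [+0, -4] → [24, -13]
step 7: apply [+5, +3] → [29, -10]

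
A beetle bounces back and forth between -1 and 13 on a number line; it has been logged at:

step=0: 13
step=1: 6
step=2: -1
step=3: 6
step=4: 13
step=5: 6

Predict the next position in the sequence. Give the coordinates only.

The value reflects between -1 and 13, moving 7 per step.
  step 6: 6 → -1

-1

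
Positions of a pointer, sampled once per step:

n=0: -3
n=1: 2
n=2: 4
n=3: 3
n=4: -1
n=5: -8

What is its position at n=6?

-18

Successive displacements: +5, +2, -1, -4, -7 — each changes by -3.
step 6: -8 − 10 → -18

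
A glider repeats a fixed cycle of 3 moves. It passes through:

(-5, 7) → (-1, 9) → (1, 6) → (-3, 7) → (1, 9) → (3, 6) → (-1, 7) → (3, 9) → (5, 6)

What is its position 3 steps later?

(7, 6)

The moves between consecutive positions are (+4, +2), (+2, -3), (-4, +1), (+4, +2), (+2, -3), (-4, +1), (+4, +2), (+2, -3); they repeat the 3-cycle [(+4, +2), (+2, -3), (-4, +1)].
step 9: apply (-4, +1) → (1, 7)
step 10: apply (+4, +2) → (5, 9)
step 11: apply (+2, -3) → (7, 6)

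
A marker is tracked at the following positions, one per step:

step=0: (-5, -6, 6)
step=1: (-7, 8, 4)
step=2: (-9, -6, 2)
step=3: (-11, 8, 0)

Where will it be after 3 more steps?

(-17, -6, -6)

First: linear, -2 per step → -17 at step 6.
Second: cycles through -6, 8 every 2 steps. Step 6 lands at position 0 of the cycle → -6.
Third: linear, -2 per step → -6 at step 6.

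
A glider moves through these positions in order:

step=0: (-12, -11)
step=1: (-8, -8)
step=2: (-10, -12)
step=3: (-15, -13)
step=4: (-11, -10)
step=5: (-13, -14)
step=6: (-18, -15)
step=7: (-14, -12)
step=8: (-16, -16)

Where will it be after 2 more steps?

(-17, -14)

The moves between consecutive positions are (+4, +3), (-2, -4), (-5, -1), (+4, +3), (-2, -4), (-5, -1), (+4, +3), (-2, -4); they repeat the 3-cycle [(+4, +3), (-2, -4), (-5, -1)].
step 9: apply (-5, -1) → (-21, -17)
step 10: apply (+4, +3) → (-17, -14)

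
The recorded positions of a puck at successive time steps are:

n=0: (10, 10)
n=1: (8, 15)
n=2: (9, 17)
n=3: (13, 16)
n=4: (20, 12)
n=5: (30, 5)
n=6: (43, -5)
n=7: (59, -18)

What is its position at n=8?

Successive displacements: (-2, +5), (+1, +2), (+4, -1), (+7, -4), (+10, -7), (+13, -10), (+16, -13) — each changes by (+3, -3).
step 8: (59, -18) + (+19, -16) → (78, -34)

(78, -34)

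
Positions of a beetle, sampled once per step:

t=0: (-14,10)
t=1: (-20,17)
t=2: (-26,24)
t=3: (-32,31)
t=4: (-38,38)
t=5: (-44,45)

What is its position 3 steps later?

(-62,66)

Each step adds (-6,+7) to the position.
step 6: (-44,45) + (-6,+7) → (-50,52)
step 7: (-50,52) + (-6,+7) → (-56,59)
step 8: (-56,59) + (-6,+7) → (-62,66)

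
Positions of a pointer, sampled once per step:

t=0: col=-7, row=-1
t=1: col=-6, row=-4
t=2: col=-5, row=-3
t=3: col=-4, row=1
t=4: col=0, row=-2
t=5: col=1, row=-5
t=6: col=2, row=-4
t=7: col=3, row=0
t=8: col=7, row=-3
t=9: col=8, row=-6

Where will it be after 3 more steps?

Differencing gives (+1, -3), (+1, +1), (+1, +4), (+4, -3), (+1, -3), (+1, +1), (+1, +4), (+4, -3), (+1, -3). This is the pattern (+1, -3), (+1, +1), (+1, +4), (+4, -3) repeated.
step 10: apply (+1, +1) → col=9, row=-5
step 11: apply (+1, +4) → col=10, row=-1
step 12: apply (+4, -3) → col=14, row=-4

col=14, row=-4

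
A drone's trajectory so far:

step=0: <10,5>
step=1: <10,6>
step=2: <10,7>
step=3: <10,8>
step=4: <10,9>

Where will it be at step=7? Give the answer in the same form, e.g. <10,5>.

The position changes by <+0,+1> every step.
step 5: <10,9> + <+0,+1> → <10,10>
step 6: <10,10> + <+0,+1> → <10,11>
step 7: <10,11> + <+0,+1> → <10,12>

<10,12>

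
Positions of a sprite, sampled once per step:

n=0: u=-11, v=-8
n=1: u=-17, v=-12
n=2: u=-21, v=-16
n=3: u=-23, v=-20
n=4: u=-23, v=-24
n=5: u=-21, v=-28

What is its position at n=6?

First differences are (-6,-4), (-4,-4), (-2,-4), (+0,-4), (+2,-4); their common second difference is (+2,+0) (constant acceleration).
step 6: u=-21, v=-28 + (+4,-4) → u=-17, v=-32

u=-17, v=-32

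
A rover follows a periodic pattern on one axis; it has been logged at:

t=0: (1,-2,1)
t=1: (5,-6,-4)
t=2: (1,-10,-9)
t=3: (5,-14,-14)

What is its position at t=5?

First: cycles through 1, 5 every 2 steps. Step 5 lands at position 1 of the cycle → 5.
Second: linear, -4 per step → -22 at step 5.
Third: linear, -5 per step → -24 at step 5.

(5,-22,-24)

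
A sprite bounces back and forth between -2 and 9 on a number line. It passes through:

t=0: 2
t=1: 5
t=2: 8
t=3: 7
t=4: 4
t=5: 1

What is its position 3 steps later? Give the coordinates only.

4

The value reflects between -2 and 9, moving 3 per step.
  step 6: 1 → -2
  step 7: -2 → 1
  step 8: 1 → 4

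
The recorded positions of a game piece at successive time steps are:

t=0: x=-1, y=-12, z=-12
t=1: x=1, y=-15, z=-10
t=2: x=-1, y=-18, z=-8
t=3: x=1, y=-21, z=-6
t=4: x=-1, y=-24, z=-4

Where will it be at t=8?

x=-1, y=-36, z=4

The x coordinate repeats the cycle [-1, 1] with period 2; step 8 mod 2 = 0, giving -1.
The y coordinate changes by -3 each step, so at step 8 it is -12 + 8·(-3) = -36.
The z coordinate changes by +2 each step, so at step 8 it is -12 + 8·(2) = 4.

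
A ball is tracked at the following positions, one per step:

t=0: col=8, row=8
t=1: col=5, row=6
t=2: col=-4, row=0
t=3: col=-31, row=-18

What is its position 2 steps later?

Consecutive displacements (-3, -2), (-9, -6), (-27, -18) scale by a factor of 3 each step.
step 4: col=-31, row=-18 + (-81, -54) → col=-112, row=-72
step 5: col=-112, row=-72 + (-243, -162) → col=-355, row=-234

col=-355, row=-234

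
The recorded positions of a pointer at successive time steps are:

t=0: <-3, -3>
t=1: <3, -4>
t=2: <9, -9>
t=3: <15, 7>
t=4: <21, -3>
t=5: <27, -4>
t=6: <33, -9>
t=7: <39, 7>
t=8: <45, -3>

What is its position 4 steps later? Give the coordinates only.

The first coordinate changes by +6 each step, so at step 12 it is -3 + 12·(6) = 69.
The second coordinate repeats the cycle [-3, -4, -9, 7] with period 4; step 12 mod 4 = 0, giving -3.

<69, -3>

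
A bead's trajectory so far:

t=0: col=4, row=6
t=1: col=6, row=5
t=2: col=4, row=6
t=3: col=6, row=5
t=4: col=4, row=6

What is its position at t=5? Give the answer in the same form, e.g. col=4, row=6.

col=6, row=5

The jumps are (+2,-1), (-2,+1), (+2,-1), (-2,+1) — a geometric progression with ratio -1.
step 5: col=4, row=6 + (+2,-1) → col=6, row=5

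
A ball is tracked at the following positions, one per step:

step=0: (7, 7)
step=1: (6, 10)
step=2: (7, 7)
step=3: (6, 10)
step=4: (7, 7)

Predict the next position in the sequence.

Consecutive displacements (-1, +3), (+1, -3), (-1, +3), (+1, -3) scale by a factor of -1 each step.
step 5: (7, 7) + (-1, +3) → (6, 10)

(6, 10)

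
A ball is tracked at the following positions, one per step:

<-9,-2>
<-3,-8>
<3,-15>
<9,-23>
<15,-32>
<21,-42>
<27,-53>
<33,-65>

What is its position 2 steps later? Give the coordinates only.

First differences are <+6,-6>, <+6,-7>, <+6,-8>, <+6,-9>, <+6,-10>, <+6,-11>, <+6,-12>; their common second difference is <+0,-1> (constant acceleration).
step 8: <33,-65> + <+6,-13> → <39,-78>
step 9: <39,-78> + <+6,-14> → <45,-92>

<45,-92>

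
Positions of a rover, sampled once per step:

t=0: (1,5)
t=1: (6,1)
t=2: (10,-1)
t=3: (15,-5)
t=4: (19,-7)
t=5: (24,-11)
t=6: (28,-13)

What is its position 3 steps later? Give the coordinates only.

(42,-23)

The moves between consecutive positions are (+5,-4), (+4,-2), (+5,-4), (+4,-2), (+5,-4), (+4,-2); they repeat the 2-cycle [(+5,-4), (+4,-2)].
step 7: apply (+5,-4) → (33,-17)
step 8: apply (+4,-2) → (37,-19)
step 9: apply (+5,-4) → (42,-23)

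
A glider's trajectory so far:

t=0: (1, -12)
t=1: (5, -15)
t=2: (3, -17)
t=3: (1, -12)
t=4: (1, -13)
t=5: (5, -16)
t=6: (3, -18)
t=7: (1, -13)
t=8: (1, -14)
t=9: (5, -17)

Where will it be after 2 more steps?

The moves between consecutive positions are (+4, -3), (-2, -2), (-2, +5), (+0, -1), (+4, -3), (-2, -2), (-2, +5), (+0, -1), (+4, -3); they repeat the 4-cycle [(+4, -3), (-2, -2), (-2, +5), (+0, -1)].
step 10: apply (-2, -2) → (3, -19)
step 11: apply (-2, +5) → (1, -14)

(1, -14)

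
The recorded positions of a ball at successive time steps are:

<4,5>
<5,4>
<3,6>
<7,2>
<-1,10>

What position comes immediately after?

<15,-6>

Step-to-step displacements: <+1,-1>, <-2,+2>, <+4,-4>, <-8,+8>; each is -2× the previous.
step 5: <-1,10> + <+16,-16> → <15,-6>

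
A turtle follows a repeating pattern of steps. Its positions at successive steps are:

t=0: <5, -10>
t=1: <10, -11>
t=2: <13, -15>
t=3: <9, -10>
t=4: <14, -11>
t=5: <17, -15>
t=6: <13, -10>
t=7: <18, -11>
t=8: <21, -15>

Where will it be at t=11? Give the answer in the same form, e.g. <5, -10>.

Step-to-step displacements: <+5, -1>, <+3, -4>, <-4, +5>, <+5, -1>, <+3, -4>, <-4, +5>, <+5, -1>, <+3, -4> — a repeating cycle of length 3.
step 9: apply <-4, +5> → <17, -10>
step 10: apply <+5, -1> → <22, -11>
step 11: apply <+3, -4> → <25, -15>

<25, -15>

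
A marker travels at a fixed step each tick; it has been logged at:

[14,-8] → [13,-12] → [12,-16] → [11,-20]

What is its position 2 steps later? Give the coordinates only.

[9,-28]

Constant displacement of [-1,-4] per step.
step 4: [11,-20] + [-1,-4] → [10,-24]
step 5: [10,-24] + [-1,-4] → [9,-28]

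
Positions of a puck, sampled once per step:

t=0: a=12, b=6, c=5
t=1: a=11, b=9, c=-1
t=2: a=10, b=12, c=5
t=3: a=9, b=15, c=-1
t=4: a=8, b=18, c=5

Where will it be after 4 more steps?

The a coordinate changes by -1 each step, so at step 8 it is 12 + 8·(-1) = 4.
The b coordinate changes by +3 each step, so at step 8 it is 6 + 8·(3) = 30.
The c coordinate repeats the cycle [5, -1] with period 2; step 8 mod 2 = 0, giving 5.

a=4, b=30, c=5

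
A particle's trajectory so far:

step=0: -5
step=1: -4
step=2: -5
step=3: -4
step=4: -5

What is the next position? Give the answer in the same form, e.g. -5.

-4

Consecutive displacements +1, -1, +1, -1 scale by a factor of -1 each step.
step 5: -5 + 1 → -4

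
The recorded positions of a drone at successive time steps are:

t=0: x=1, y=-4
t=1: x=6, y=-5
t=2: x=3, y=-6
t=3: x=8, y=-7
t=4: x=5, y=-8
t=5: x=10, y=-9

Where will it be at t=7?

The moves between consecutive positions are (+5, -1), (-3, -1), (+5, -1), (-3, -1), (+5, -1); they repeat the 2-cycle [(+5, -1), (-3, -1)].
step 6: apply (-3, -1) → x=7, y=-10
step 7: apply (+5, -1) → x=12, y=-11

x=12, y=-11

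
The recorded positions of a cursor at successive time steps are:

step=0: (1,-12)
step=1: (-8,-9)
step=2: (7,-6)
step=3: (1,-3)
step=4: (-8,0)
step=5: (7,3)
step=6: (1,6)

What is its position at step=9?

The first coordinate repeats the cycle [1, -8, 7] with period 3; step 9 mod 3 = 0, giving 1.
The second coordinate changes by +3 each step, so at step 9 it is -12 + 9·(3) = 15.

(1,15)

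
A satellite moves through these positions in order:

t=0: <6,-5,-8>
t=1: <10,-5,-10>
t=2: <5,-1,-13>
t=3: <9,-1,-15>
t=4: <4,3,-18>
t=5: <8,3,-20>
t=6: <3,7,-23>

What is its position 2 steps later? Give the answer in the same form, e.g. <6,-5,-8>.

Differencing gives <+4,+0,-2>, <-5,+4,-3>, <+4,+0,-2>, <-5,+4,-3>, <+4,+0,-2>, <-5,+4,-3>. This is the pattern <+4,+0,-2>, <-5,+4,-3> repeated.
step 7: apply <+4,+0,-2> → <7,7,-25>
step 8: apply <-5,+4,-3> → <2,11,-28>

<2,11,-28>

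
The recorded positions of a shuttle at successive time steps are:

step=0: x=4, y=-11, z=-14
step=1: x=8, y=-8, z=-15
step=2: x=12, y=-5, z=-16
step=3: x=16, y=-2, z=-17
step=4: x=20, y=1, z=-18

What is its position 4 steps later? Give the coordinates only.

The position changes by (+4,+3,-1) every step.
step 5: x=20, y=1, z=-18 + (+4,+3,-1) → x=24, y=4, z=-19
step 6: x=24, y=4, z=-19 + (+4,+3,-1) → x=28, y=7, z=-20
step 7: x=28, y=7, z=-20 + (+4,+3,-1) → x=32, y=10, z=-21
step 8: x=32, y=10, z=-21 + (+4,+3,-1) → x=36, y=13, z=-22

x=36, y=13, z=-22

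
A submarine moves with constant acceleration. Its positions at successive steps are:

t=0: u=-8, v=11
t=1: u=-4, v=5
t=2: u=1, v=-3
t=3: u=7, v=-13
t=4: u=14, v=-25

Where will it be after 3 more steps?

First differences are (+4, -6), (+5, -8), (+6, -10), (+7, -12); their common second difference is (+1, -2) (constant acceleration).
step 5: u=14, v=-25 + (+8, -14) → u=22, v=-39
step 6: u=22, v=-39 + (+9, -16) → u=31, v=-55
step 7: u=31, v=-55 + (+10, -18) → u=41, v=-73

u=41, v=-73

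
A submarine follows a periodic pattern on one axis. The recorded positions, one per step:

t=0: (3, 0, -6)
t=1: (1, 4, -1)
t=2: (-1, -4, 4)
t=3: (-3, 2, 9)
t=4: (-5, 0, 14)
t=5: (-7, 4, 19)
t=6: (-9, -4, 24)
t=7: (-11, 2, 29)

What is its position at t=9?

The first coordinate changes by -2 each step, so at step 9 it is 3 + 9·(-2) = -15.
The second coordinate repeats the cycle [0, 4, -4, 2] with period 4; step 9 mod 4 = 1, giving 4.
The third coordinate changes by +5 each step, so at step 9 it is -6 + 9·(5) = 39.

(-15, 4, 39)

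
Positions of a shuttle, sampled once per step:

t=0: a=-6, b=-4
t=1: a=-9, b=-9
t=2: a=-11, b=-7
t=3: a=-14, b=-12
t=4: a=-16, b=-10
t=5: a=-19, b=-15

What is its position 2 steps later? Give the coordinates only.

a=-24, b=-18

The moves between consecutive positions are (-3, -5), (-2, +2), (-3, -5), (-2, +2), (-3, -5); they repeat the 2-cycle [(-3, -5), (-2, +2)].
step 6: apply (-2, +2) → a=-21, b=-13
step 7: apply (-3, -5) → a=-24, b=-18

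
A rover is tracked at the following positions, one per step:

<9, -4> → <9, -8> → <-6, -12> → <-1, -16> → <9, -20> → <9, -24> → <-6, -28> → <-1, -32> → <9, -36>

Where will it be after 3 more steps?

First: cycles through 9, 9, -6, -1 every 4 steps. Step 11 lands at position 3 of the cycle → -1.
Second: linear, -4 per step → -48 at step 11.

<-1, -48>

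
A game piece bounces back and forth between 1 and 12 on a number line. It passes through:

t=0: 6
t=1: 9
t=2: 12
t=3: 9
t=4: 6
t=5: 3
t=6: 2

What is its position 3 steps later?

11

The value travels 3 per step and bounces off the walls at 1 and 12.
  step 7: 2 → 5
  step 8: 5 → 8
  step 9: 8 → 11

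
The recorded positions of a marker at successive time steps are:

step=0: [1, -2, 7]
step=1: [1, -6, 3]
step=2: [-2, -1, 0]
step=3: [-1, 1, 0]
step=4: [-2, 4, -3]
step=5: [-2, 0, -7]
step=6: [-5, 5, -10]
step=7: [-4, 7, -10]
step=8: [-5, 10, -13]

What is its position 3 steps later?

Step-to-step displacements: [+0, -4, -4], [-3, +5, -3], [+1, +2, +0], [-1, +3, -3], [+0, -4, -4], [-3, +5, -3], [+1, +2, +0], [-1, +3, -3] — a repeating cycle of length 4.
step 9: apply [+0, -4, -4] → [-5, 6, -17]
step 10: apply [-3, +5, -3] → [-8, 11, -20]
step 11: apply [+1, +2, +0] → [-7, 13, -20]

[-7, 13, -20]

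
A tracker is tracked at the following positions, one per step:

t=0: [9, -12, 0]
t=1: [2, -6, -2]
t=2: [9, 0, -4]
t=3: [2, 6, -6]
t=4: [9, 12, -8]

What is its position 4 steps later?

[9, 36, -16]

The first coordinate repeats the cycle [9, 2] with period 2; step 8 mod 2 = 0, giving 9.
The second coordinate changes by +6 each step, so at step 8 it is -12 + 8·(6) = 36.
The third coordinate changes by -2 each step, so at step 8 it is 0 + 8·(-2) = -16.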